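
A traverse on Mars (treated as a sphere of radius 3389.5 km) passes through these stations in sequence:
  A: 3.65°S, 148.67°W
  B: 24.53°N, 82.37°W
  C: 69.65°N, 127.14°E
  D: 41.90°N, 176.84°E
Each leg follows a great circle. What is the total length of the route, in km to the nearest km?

11308 km

Leg A→B: central angle 1.2255 rad, distance 4153.8 km.
Leg B→C: central angle 1.4566 rad, distance 4937.2 km.
Leg C→D: central angle 0.6542 rad, distance 2217.3 km.
Total: 4153.8 + 4937.2 + 2217.3 ≈ 11308 km.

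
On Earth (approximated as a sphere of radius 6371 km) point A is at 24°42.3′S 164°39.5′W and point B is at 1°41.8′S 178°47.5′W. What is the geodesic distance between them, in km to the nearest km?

2975 km

Let φ₁ = -0.4312 rad, φ₂ = -0.0296 rad, and Δλ = -0.2467 rad.
cos c = sin φ₁ sin φ₂ + cos φ₁ cos φ₂ cos Δλ = (-0.4179)(-0.0296) + (0.9085)(0.9996)(0.9697) = 0.89296,
so c = arccos(0.89296) = 0.46692 rad.
Distance = R·c = 6371 × 0.4669 ≈ 2975 km.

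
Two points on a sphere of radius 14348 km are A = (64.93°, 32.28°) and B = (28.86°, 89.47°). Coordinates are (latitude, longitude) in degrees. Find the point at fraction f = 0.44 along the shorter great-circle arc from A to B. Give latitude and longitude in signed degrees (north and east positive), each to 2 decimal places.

52.39°, 68.49°

The central angle between A and B is δ = 0.8785 rad.
With f = 0.44, the slerp weights are sin((1−f)δ)/sin δ = 0.6136 and sin(fδ)/sin δ = 0.4897.
Weighted sum of the unit vectors: (0.6136)·(0.3582,0.2263,0.9058) + (0.4897)·(0.0081,0.8758,0.4827) = (0.2238, 0.5678, 0.7922).
Converting back: φ = atan2(z, √(x²+y²)) = 52.39°, λ = atan2(y, x) = 68.49°.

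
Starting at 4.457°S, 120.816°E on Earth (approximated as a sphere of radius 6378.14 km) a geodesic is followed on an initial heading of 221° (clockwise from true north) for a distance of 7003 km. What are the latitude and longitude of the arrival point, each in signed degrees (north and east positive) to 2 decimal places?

Angular distance δ = d/R = 7003/6378.14 = 1.09797 rad; initial bearing θ = 3.8572 rad.
sin φ₂ = sin φ₁ cos δ + cos φ₁ sin δ cos θ = (-0.0777)(0.4554) + (0.9970)(0.8903)(-0.7547) = -0.7053, so φ₂ = -44.85°.
Δλ = atan2(sin θ sin δ cos φ₁, cos δ − sin φ₁ sin φ₂) = atan2(-0.5823, 0.4006) = -55.474°.
λ₂ = 120.816° − 55.474° = 65.34°.

-44.85°, 65.34°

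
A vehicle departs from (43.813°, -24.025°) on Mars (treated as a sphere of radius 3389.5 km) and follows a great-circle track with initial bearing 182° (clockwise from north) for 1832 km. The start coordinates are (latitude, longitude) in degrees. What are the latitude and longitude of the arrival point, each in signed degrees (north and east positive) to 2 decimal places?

12.86°, -25.08°

Angular distance δ = d/R = 1832/3389.5 = 0.54049 rad; initial bearing θ = 3.1765 rad.
sin φ₂ = sin φ₁ cos δ + cos φ₁ sin δ cos θ = (0.6923)(0.8575) + (0.7216)(0.5146)(-0.9994) = 0.2225, so φ₂ = 12.86°.
Δλ = atan2(sin θ sin δ cos φ₁, cos δ − sin φ₁ sin φ₂) = atan2(-0.0130, 0.7034) = -1.055°.
λ₂ = -24.025° − 1.055° = -25.08°.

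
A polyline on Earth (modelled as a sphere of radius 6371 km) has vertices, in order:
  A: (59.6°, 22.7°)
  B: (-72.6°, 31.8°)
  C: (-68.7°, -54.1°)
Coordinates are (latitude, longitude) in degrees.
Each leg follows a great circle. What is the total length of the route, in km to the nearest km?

Leg A→B: central angle 2.3099 rad, distance 14716.4 km.
Leg B→C: central angle 0.4583 rad, distance 2919.6 km.
Total: 14716.4 + 2919.6 ≈ 17636 km.

17636 km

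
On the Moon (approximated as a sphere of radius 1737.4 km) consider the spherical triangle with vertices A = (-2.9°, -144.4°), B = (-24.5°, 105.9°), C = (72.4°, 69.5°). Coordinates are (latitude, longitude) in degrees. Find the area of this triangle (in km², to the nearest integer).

7858299 km²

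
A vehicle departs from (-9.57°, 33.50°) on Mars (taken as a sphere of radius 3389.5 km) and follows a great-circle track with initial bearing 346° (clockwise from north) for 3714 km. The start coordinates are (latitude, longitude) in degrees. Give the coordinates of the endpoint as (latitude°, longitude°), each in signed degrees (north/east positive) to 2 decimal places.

50.79°, 13.61°

Angular distance δ = d/R = 3714/3389.5 = 1.09574 rad; initial bearing θ = 6.0388 rad.
sin φ₂ = sin φ₁ cos δ + cos φ₁ sin δ cos θ = (-0.1663)(0.4574) + (0.9861)(0.8893)(0.9703) = 0.7748, so φ₂ = 50.79°.
Δλ = atan2(sin θ sin δ cos φ₁, cos δ − sin φ₁ sin φ₂) = atan2(-0.2121, 0.5862) = -19.894°.
λ₂ = 33.500° − 19.894° = 13.61°.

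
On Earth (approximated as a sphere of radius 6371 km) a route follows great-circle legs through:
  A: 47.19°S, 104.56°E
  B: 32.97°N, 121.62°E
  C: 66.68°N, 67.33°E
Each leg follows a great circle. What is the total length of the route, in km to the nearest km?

Leg A→B: central angle 1.4245 rad, distance 9075.3 km.
Leg B→C: central angle 0.8043 rad, distance 5124.4 km.
Total: 9075.3 + 5124.4 ≈ 14200 km.

14200 km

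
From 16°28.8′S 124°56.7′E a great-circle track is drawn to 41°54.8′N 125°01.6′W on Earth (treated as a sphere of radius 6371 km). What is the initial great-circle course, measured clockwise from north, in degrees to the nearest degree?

51°

With φ₁ = -0.2876, φ₂ = 0.7315, Δλ = 1.9204 rad, the forward-azimuth formula gives
θ = atan2( sin Δλ cos φ₂ , cos φ₁ sin φ₂ − sin φ₁ cos φ₂ cos Δλ ) = atan2(0.6992, 0.5683) = 50.90°.
So the initial bearing is 51°.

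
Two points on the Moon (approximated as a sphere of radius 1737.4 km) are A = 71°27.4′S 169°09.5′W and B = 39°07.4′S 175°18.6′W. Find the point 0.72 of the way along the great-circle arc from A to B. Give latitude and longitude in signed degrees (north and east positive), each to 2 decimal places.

Central angle δ = 0.5670 rad. Interpolating on the sphere with fraction f = 0.72:
P = [sin((1−f)δ)·A + sin(fδ)·B] / sin δ = 0.2943·A + 0.7391·B in Cartesian coordinates,
giving P = (-0.6634, -0.0645, -0.7455), i.e. latitude -48.20°, longitude -174.45°.

-48.20°, -174.45°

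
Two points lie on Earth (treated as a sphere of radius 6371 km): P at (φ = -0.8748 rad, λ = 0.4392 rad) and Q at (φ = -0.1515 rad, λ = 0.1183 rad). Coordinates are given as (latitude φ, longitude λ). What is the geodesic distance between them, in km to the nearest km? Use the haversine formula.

With latitudes φ₁ = -50.122°, φ₂ = -8.680° and longitude difference Δλ = -18.386°:
Haversine: a = sin²(Δφ/2) + cos φ₁ cos φ₂ sin²(Δλ/2) = 0.1252 + (0.6412)(0.9885)(0.0255) = 0.14136.
Central angle c = 2·arcsin(√a) = 0.77092 rad.
Distance = R·c = 6371 × 0.7709 ≈ 4912 km.

4912 km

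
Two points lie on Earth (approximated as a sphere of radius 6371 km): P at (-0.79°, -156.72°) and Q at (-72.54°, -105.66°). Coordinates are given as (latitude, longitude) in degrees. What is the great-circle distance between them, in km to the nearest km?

8714 km

In radians: φ₁ = -0.0138, φ₂ = -1.2661, Δλ = 51.060° = 0.8912 rad.
cos c = sin φ₁ sin φ₂ + cos φ₁ cos φ₂ cos Δλ = (-0.0138)(-0.9539) + (0.9999)(0.3000)(0.6285) = 0.20171,
so c = arccos(0.20171) = 1.36769 rad.
Distance = R·c = 6371 × 1.3677 ≈ 8714 km.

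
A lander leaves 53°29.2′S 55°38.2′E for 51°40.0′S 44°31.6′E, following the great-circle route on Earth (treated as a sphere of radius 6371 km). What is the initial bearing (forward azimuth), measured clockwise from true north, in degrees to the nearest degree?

Δλ = -11.110° = -0.1939 rad.
y = sin Δλ · cos φ₂ = (-0.1927)(0.6202) = -0.1195
x = cos φ₁ sin φ₂ − sin φ₁ cos φ₂ cos Δλ = (0.5950)(-0.7844) − (-0.8037)(0.6202)(0.9813) = 0.0224
θ = atan2(y, x) = -79.38°; adding 360° gives 281°.

281°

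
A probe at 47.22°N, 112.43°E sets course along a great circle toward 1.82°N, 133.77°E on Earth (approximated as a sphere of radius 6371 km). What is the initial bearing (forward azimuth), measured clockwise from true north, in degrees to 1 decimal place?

Δλ = 21.340° = 0.3725 rad.
y = sin Δλ · cos φ₂ = (0.3639)(0.9995) = 0.3637
x = cos φ₁ sin φ₂ − sin φ₁ cos φ₂ cos Δλ = (0.6792)(0.0318) − (0.7340)(0.9995)(0.9314) = -0.6617
θ = atan2(y, x) = 151.20°, so the bearing is 151.2°.

151.2°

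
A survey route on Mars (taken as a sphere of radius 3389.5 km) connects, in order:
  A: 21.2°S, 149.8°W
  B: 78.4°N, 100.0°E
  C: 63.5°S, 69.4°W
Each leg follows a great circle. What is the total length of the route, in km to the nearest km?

16537 km

Leg A→B: central angle 2.0031 rad, distance 6789.5 km.
Leg B→C: central angle 2.8756 rad, distance 9747.0 km.
Total: 6789.5 + 9747.0 ≈ 16537 km.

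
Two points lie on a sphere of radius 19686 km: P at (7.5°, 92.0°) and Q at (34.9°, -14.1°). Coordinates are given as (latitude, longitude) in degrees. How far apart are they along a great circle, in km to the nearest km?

33903 km

In radians: φ₁ = 0.1309, φ₂ = 0.6091, Δλ = -106.100° = -1.8518 rad.
cos c = sin φ₁ sin φ₂ + cos φ₁ cos φ₂ cos Δλ = (0.1305)(0.5721) + (0.9914)(0.8202)(-0.2773) = -0.15081,
so c = arccos(-0.15081) = 1.72219 rad.
Distance = R·c = 19686 × 1.7222 ≈ 33903 km.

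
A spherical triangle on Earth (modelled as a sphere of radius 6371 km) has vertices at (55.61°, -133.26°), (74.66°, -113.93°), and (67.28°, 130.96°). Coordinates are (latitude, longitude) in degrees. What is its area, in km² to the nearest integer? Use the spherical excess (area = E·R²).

4112436 km²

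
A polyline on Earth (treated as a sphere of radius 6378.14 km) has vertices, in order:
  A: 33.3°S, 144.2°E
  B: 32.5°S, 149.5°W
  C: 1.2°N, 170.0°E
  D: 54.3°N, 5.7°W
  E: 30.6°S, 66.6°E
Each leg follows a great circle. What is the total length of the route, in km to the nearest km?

Leg A→B: central angle 0.9541 rad, distance 6085.5 km.
Leg B→C: central angle 0.8893 rad, distance 5672.3 km.
Leg C→D: central angle 2.1709 rad, distance 13846.6 km.
Leg D→E: central angle 1.8345 rad, distance 11700.8 km.
Total: 6085.5 + 5672.3 + 13846.6 + 11700.8 ≈ 37305 km.

37305 km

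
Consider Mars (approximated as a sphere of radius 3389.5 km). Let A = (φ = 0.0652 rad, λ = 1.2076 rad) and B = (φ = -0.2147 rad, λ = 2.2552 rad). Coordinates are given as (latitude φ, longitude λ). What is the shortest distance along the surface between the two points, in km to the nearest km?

3653 km

With latitudes φ₁ = 3.736°, φ₂ = -12.301° and longitude difference Δλ = 60.023°:
cos c = sin φ₁ sin φ₂ + cos φ₁ cos φ₂ cos Δλ = (0.0652)(-0.2131) + (0.9979)(0.9770)(0.4997) = 0.47326,
so c = arccos(0.47326) = 1.07781 rad.
Distance = R·c = 3389.5 × 1.0778 ≈ 3653 km.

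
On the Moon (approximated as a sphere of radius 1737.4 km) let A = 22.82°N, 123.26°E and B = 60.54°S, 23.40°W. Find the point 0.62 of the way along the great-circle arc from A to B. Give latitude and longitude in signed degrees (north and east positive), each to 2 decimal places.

-53.70°, 82.64°

The central angle between A and B is δ = 2.3694 rad.
With f = 0.62, the slerp weights are sin((1−f)δ)/sin δ = 1.1231 and sin(fδ)/sin δ = 1.4259.
Weighted sum of the unit vectors: (1.1231)·(-0.5055,0.7707,0.3878) + (1.4259)·(0.4514,-0.1953,-0.8707) = (0.0759, 0.5871, -0.8060).
Converting back: φ = atan2(z, √(x²+y²)) = -53.70°, λ = atan2(y, x) = 82.64°.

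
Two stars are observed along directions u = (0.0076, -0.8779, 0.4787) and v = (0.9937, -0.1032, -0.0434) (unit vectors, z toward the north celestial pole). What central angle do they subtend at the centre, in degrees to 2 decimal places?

u·v = 0.0774; |u| = 1.0000, |v| = 1.0000.
cos θ = (u·v)/(|u||v|) = 0.0774, so θ = 85.56°.

85.56°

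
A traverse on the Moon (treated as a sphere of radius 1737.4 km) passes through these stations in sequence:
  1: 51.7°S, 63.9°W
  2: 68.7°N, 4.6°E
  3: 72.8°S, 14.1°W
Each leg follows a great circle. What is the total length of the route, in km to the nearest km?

8262 km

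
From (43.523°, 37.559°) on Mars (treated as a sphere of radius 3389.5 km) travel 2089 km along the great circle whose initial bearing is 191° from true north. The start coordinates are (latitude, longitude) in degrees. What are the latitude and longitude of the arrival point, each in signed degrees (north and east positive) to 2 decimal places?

Angular distance δ = d/R = 2089/3389.5 = 0.61632 rad; initial bearing θ = 3.3336 rad.
sin φ₂ = sin φ₁ cos δ + cos φ₁ sin δ cos θ = (0.6886)(0.8160) + (0.7251)(0.5780)(-0.9816) = 0.1505, so φ₂ = 8.66°.
Δλ = atan2(sin θ sin δ cos φ₁, cos δ − sin φ₁ sin φ₂) = atan2(-0.0800, 0.7124) = -6.406°.
λ₂ = 37.559° − 6.406° = 31.15°.

8.66°, 31.15°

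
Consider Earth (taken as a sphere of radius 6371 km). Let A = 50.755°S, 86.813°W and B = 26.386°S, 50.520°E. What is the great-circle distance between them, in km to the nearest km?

Let φ₁ = -0.8858 rad, φ₂ = -0.4605 rad, and Δλ = 2.3969 rad.
cos c = sin φ₁ sin φ₂ + cos φ₁ cos φ₂ cos Δλ = (-0.7744)(-0.4444) + (0.6326)(0.8958)(-0.7353) = -0.07254,
so c = arccos(-0.07254) = 1.64340 rad.
Distance = R·c = 6371 × 1.6434 ≈ 10470 km.

10470 km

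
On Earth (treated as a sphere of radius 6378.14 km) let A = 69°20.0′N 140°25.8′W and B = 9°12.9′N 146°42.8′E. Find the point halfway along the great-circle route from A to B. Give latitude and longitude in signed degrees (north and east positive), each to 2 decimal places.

43.82°, 163.89°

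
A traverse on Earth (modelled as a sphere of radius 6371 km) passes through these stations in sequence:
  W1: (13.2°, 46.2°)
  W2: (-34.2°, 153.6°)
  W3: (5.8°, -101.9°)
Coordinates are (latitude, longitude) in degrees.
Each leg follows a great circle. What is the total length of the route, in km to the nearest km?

Leg W1→W2: central angle 1.9489 rad, distance 12416.4 km.
Leg W2→W3: central angle 1.8367 rad, distance 11701.9 km.
Total: 12416.4 + 11701.9 ≈ 24118 km.

24118 km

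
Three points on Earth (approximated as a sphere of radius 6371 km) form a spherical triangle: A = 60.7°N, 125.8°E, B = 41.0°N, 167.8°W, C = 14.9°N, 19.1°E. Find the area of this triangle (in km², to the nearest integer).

19554805 km²

Side lengths (central angles): a = 2.1596, b = 1.4823, c = 0.7670 rad; semiperimeter s = 2.2045.
By l'Huilier's theorem, tan(E/4) = √[tan(s/2) tan((s−a)/2) tan((s−b)/2) tan((s−c)/2)], giving spherical excess E = 0.4818 rad.
Area = E·R² = 0.4818 × (6371)² ≈ 19554805 km².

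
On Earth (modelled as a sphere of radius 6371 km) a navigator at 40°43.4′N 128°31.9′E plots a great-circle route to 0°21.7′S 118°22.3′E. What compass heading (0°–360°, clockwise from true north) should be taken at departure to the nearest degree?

195°

With φ₁ = 0.7108, φ₂ = -0.0063, Δλ = -0.1773 rad, the forward-azimuth formula gives
θ = atan2( sin Δλ cos φ₂ , cos φ₁ sin φ₂ − sin φ₁ cos φ₂ cos Δλ ) = atan2(-0.1764, -0.6469) = -164.75°.
Adding 360° brings this into [0°, 360°): 195°.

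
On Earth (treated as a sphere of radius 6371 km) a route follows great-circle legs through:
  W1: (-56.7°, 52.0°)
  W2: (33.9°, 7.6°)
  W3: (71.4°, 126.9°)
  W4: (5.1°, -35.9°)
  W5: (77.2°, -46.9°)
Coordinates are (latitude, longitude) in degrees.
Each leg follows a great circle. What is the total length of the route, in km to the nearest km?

37759 km

Leg W1→W2: central angle 1.7118 rad, distance 10906.2 km.
Leg W2→W3: central angle 1.1603 rad, distance 7392.3 km.
Leg W3→W4: central angle 1.7918 rad, distance 11415.7 km.
Leg W4→W5: central angle 1.2626 rad, distance 8044.3 km.
Total: 10906.2 + 7392.3 + 11415.7 + 8044.3 ≈ 37759 km.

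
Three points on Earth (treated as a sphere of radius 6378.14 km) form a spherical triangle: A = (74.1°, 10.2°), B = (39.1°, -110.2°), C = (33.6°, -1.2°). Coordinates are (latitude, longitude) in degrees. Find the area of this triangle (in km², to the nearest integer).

17235781 km²

Side lengths (central angles): a = 1.4318, b = 0.7138, c = 1.0484 rad; semiperimeter s = 1.5970.
By l'Huilier's theorem, tan(E/4) = √[tan(s/2) tan((s−a)/2) tan((s−b)/2) tan((s−c)/2)], giving spherical excess E = 0.4237 rad.
Area = E·R² = 0.4237 × (6378.14)² ≈ 17235781 km².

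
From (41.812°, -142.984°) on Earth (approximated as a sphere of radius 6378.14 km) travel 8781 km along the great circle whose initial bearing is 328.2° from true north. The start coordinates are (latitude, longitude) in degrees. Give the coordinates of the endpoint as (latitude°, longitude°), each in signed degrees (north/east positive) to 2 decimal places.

48.60°, 88.45°

Angular distance δ = d/R = 8781/6378.14 = 1.37673 rad; initial bearing θ = 5.7282 rad.
sin φ₂ = sin φ₁ cos δ + cos φ₁ sin δ cos θ = (0.6667)(0.1928) + (0.7453)(0.9812)(0.8499) = 0.7501, so φ₂ = 48.60°.
Δλ = atan2(sin θ sin δ cos φ₁, cos δ − sin φ₁ sin φ₂) = atan2(-0.3854, -0.3073) = -128.564°.
λ₂ = -142.984° − 128.564° = -271.55° → 88.45° after wrapping to (−180°, 180°].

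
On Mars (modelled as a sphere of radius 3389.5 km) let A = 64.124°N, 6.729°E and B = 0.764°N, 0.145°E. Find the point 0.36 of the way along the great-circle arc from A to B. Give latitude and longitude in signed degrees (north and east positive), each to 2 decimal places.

41.35°, 2.93°

The central angle between A and B is δ = 1.1091 rad.
With f = 0.36, the slerp weights are sin((1−f)δ)/sin δ = 0.7279 and sin(fδ)/sin δ = 0.4342.
Weighted sum of the unit vectors: (0.7279)·(0.4334,0.0511,0.8997) + (0.4342)·(0.9999,0.0025,0.0133) = (0.7497, 0.0383, 0.6607).
Converting back: φ = atan2(z, √(x²+y²)) = 41.35°, λ = atan2(y, x) = 2.93°.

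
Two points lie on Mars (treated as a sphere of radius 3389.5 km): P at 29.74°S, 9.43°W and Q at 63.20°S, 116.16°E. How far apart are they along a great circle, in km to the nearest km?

4590 km

In radians: φ₁ = -0.5191, φ₂ = -1.1030, Δλ = 125.590° = 2.1920 rad.
Haversine: a = sin²(Δφ/2) + cos φ₁ cos φ₂ sin²(Δλ/2) = 0.0829 + (0.8683)(0.4509)(0.7910) = 0.39253.
Central angle c = 2·arcsin(√a) = 1.35417 rad.
Distance = R·c = 3389.5 × 1.3542 ≈ 4590 km.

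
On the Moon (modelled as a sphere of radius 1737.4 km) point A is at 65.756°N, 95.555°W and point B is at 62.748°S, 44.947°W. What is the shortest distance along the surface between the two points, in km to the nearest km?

4055 km

With latitudes φ₁ = 65.756°, φ₂ = -62.748° and longitude difference Δλ = 50.608°:
Haversine: a = sin²(Δφ/2) + cos φ₁ cos φ₂ sin²(Δλ/2) = 0.8113 + (0.4106)(0.4579)(0.1827) = 0.84563.
Central angle c = 2·arcsin(√a) = 2.33404 rad.
Distance = R·c = 1737.4 × 2.3340 ≈ 4055 km.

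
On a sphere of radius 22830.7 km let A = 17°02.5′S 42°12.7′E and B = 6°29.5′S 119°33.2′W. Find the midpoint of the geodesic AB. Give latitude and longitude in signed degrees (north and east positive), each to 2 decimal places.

-52.54°, -45.50°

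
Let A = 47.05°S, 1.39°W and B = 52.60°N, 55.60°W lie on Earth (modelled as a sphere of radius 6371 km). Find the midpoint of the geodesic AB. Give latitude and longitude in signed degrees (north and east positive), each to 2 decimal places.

3.12°, -26.81°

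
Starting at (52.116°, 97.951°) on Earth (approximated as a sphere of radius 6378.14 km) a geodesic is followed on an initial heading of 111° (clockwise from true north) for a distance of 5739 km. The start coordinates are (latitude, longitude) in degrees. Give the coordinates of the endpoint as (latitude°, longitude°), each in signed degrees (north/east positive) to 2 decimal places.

18.57°, 148.42°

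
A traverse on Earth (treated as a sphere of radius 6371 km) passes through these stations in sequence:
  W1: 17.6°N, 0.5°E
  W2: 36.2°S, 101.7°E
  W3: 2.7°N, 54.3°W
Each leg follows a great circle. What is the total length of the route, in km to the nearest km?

Leg W1→W2: central angle 1.9050 rad, distance 12136.5 km.
Leg W2→W3: central angle 2.4406 rad, distance 15549.0 km.
Total: 12136.5 + 15549.0 ≈ 27686 km.

27686 km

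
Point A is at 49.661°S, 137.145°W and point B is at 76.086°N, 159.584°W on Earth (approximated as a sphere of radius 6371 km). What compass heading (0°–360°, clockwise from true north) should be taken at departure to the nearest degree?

353°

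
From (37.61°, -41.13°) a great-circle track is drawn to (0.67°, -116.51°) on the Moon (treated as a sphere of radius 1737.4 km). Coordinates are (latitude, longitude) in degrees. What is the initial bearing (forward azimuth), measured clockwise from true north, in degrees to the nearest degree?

261°

Δλ = -75.380° = -1.3156 rad.
y = sin Δλ · cos φ₂ = (-0.9676)(0.9999) = -0.9676
x = cos φ₁ sin φ₂ − sin φ₁ cos φ₂ cos Δλ = (0.7922)(0.0117) − (0.6103)(0.9999)(0.2524) = -0.1448
θ = atan2(y, x) = -98.51°; adding 360° gives 261°.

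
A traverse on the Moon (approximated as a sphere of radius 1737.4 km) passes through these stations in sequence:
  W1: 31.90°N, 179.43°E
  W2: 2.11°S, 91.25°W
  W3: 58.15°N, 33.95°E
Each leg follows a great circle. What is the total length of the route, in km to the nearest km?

Leg W1→W2: central angle 1.5802 rad, distance 2745.4 km.
Leg W2→W3: central angle 1.9127 rad, distance 3323.1 km.
Total: 2745.4 + 3323.1 ≈ 6068 km.

6068 km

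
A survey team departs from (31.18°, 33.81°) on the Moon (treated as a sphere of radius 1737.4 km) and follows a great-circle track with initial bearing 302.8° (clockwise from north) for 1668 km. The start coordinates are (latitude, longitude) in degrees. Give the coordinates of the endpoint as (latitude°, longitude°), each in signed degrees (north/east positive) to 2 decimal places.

Angular distance δ = d/R = 1668/1737.4 = 0.96006 rad; initial bearing θ = 5.2849 rad.
sin φ₂ = sin φ₁ cos δ + cos φ₁ sin δ cos θ = (0.5177)(0.5735) + (0.8555)(0.8192)(0.5417) = 0.6766, so φ₂ = 42.58°.
Δλ = atan2(sin θ sin δ cos φ₁, cos δ − sin φ₁ sin φ₂) = atan2(-0.5891, 0.2232) = -69.251°.
λ₂ = 33.810° − 69.251° = -35.44°.

42.58°, -35.44°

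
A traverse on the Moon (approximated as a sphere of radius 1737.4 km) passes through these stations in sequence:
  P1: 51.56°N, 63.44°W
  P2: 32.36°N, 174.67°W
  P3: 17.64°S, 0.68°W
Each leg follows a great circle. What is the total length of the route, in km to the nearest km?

7310 km

Leg P1→P2: central angle 1.3397 rad, distance 2327.6 km.
Leg P2→P3: central angle 2.8678 rad, distance 4982.5 km.
Total: 2327.6 + 4982.5 ≈ 7310 km.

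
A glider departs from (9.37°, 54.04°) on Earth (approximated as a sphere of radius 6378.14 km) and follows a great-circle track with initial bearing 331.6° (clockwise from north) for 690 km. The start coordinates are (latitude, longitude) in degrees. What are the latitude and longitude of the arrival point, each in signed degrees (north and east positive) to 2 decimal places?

Angular distance δ = d/R = 690/6378.14 = 0.10818 rad; initial bearing θ = 5.7875 rad.
sin φ₂ = sin φ₁ cos δ + cos φ₁ sin δ cos θ = (0.1628)(0.9942) + (0.9867)(0.1080)(0.8796) = 0.2556, so φ₂ = 14.81°.
Δλ = atan2(sin θ sin δ cos φ₁, cos δ − sin φ₁ sin φ₂) = atan2(-0.0507, 0.9525) = -3.045°.
λ₂ = 54.040° − 3.045° = 51.00°.

14.81°, 51.00°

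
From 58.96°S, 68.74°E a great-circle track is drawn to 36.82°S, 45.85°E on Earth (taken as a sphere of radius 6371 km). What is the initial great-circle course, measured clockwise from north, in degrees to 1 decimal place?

316.0°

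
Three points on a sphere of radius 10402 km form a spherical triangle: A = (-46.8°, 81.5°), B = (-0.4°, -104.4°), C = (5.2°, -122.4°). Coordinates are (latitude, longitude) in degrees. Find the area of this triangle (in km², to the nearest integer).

82376533 km²

Side lengths (central angles): a = 0.3286, b = 2.3314, c = 2.3129 rad; semiperimeter s = 2.4864.
By l'Huilier's theorem, tan(E/4) = √[tan(s/2) tan((s−a)/2) tan((s−b)/2) tan((s−c)/2)], giving spherical excess E = 0.7613 rad.
Area = E·R² = 0.7613 × (10402)² ≈ 82376533 km².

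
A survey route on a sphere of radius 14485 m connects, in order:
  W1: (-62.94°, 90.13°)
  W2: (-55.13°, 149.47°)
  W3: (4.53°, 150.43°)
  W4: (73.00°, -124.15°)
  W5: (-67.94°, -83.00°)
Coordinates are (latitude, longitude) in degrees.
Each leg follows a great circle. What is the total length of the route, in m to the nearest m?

80340 m

Leg W1→W2: central angle 0.5291 rad, distance 7663.9 m.
Leg W2→W3: central angle 1.0414 rad, distance 15084.0 m.
Leg W3→W4: central angle 1.4718 rad, distance 21319.5 m.
Leg W4→W5: central angle 2.5041 rad, distance 36272.4 m.
Total: 7663.9 + 15084.0 + 21319.5 + 36272.4 ≈ 80340 m.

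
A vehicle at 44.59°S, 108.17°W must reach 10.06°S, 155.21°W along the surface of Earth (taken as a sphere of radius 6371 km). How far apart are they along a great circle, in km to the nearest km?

5904 km

Let φ₁ = -0.7782 rad, φ₂ = -0.1756 rad, and Δλ = -0.8210 rad.
cos c = sin φ₁ sin φ₂ + cos φ₁ cos φ₂ cos Δλ = (-0.7020)(-0.1747) + (0.7121)(0.9846)(0.6815) = 0.60049,
so c = arccos(0.60049) = 0.92668 rad.
Distance = R·c = 6371 × 0.9267 ≈ 5904 km.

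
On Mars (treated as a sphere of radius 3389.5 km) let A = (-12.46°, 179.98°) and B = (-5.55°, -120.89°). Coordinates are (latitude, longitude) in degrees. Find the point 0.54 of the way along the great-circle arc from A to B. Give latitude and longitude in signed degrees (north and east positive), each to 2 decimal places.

Central angle δ = 1.0245 rad. Interpolating on the sphere with fraction f = 0.54:
P = [sin((1−f)δ)·A + sin(fδ)·B] / sin δ = 0.5314·A + 0.6149·B in Cartesian coordinates,
giving P = (-0.8331, -0.5251, -0.1741), i.e. latitude -10.03°, longitude -147.78°.

-10.03°, -147.78°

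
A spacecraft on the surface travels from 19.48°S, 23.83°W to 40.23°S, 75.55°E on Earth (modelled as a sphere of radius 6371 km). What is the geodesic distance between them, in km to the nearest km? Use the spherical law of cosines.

9382 km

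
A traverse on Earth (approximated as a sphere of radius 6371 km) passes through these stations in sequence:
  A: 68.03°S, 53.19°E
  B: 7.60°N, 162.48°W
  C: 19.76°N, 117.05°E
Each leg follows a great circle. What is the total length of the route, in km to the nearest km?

21527 km

Leg A→B: central angle 2.0086 rad, distance 12796.5 km.
Leg B→C: central angle 1.3703 rad, distance 8730.2 km.
Total: 12796.5 + 8730.2 ≈ 21527 km.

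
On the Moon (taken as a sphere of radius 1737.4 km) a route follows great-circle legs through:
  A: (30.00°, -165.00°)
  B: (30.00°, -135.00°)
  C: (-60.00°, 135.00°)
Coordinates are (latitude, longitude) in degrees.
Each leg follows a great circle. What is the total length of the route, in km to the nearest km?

Leg A→B: central angle 0.4521 rad, distance 785.5 km.
Leg B→C: central angle 2.0186 rad, distance 3507.2 km.
Total: 785.5 + 3507.2 ≈ 4293 km.

4293 km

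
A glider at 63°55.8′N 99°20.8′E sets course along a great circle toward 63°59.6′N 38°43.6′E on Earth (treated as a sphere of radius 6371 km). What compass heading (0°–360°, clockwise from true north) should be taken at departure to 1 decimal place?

297.8°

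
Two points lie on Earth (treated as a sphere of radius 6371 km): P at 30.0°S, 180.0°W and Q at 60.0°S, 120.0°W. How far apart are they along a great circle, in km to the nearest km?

In radians: φ₁ = -0.5236, φ₂ = -1.0472, Δλ = 60.000° = 1.0472 rad.
cos c = sin φ₁ sin φ₂ + cos φ₁ cos φ₂ cos Δλ = (-0.5000)(-0.8660) + (0.8660)(0.5000)(0.5000) = 0.64952,
so c = arccos(0.64952) = 0.86384 rad.
Distance = R·c = 6371 × 0.8638 ≈ 5504 km.

5504 km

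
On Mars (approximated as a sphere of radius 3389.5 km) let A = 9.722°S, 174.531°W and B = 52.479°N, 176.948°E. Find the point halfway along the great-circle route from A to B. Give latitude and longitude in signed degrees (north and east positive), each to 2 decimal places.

Central angle δ = 1.0931 rad. Interpolating on the sphere with fraction f = 0.5:
P = [sin((1−f)δ)·A + sin(fδ)·B] / sin δ = 0.5853·A + 0.5853·B in Cartesian coordinates,
giving P = (-0.9302, -0.0360, 0.3654), i.e. latitude 21.43°, longitude -177.78°.

21.43°, -177.78°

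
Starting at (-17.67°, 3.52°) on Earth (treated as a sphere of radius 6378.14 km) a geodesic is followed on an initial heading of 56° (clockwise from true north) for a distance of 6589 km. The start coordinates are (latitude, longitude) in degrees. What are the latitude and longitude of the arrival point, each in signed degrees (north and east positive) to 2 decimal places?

Angular distance δ = d/R = 6589/6378.14 = 1.03306 rad; initial bearing θ = 0.9774 rad.
sin φ₂ = sin φ₁ cos δ + cos φ₁ sin δ cos θ = (-0.3035)(0.5122) + (0.9528)(0.8589)(0.5592) = 0.3021, so φ₂ = 17.59°.
Δλ = atan2(sin θ sin δ cos φ₁, cos δ − sin φ₁ sin φ₂) = atan2(0.6784, 0.6039) = 48.327°.
λ₂ = 3.520° + 48.327° = 51.85°.

17.59°, 51.85°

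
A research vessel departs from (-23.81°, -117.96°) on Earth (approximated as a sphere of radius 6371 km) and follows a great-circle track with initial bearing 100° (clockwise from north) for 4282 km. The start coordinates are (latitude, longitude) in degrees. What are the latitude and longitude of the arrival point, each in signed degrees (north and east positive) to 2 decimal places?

-24.51°, -75.59°

Angular distance δ = d/R = 4282/6371 = 0.67211 rad; initial bearing θ = 1.7453 rad.
sin φ₂ = sin φ₁ cos δ + cos φ₁ sin δ cos θ = (-0.4037)(0.7825) + (0.9149)(0.6226)(-0.1736) = -0.4148, so φ₂ = -24.51°.
Δλ = atan2(sin θ sin δ cos φ₁, cos δ − sin φ₁ sin φ₂) = atan2(0.5610, 0.6150) = 42.368°.
λ₂ = -117.960° + 42.368° = -75.59°.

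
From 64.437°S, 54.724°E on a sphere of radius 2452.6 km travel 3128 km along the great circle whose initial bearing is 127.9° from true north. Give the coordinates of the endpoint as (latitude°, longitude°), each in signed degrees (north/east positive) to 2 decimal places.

-31.08°, 172.91°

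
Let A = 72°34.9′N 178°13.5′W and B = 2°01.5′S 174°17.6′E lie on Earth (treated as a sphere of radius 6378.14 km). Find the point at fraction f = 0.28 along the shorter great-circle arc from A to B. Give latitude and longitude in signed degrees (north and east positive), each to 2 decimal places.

51.74°, 177.31°

The central angle between A and B is δ = 1.3048 rad.
With f = 0.28, the slerp weights are sin((1−f)δ)/sin δ = 0.8367 and sin(fδ)/sin δ = 0.3703.
Weighted sum of the unit vectors: (0.8367)·(-0.2992,-0.0093,0.9541) + (0.3703)·(-0.9944,0.0994,-0.0353) = (-0.6186, 0.0290, 0.7852).
Converting back: φ = atan2(z, √(x²+y²)) = 51.74°, λ = atan2(y, x) = 177.31°.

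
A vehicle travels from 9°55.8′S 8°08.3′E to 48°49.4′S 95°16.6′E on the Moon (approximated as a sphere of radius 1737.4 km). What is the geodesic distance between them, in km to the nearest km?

2446 km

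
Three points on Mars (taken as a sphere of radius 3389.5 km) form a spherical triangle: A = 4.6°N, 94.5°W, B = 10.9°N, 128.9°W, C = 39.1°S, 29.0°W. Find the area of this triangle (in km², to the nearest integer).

3414402 km²

Side lengths (central angles): a = 1.8238, b = 1.2972, c = 0.6045 rad; semiperimeter s = 1.8627.
By l'Huilier's theorem, tan(E/4) = √[tan(s/2) tan((s−a)/2) tan((s−b)/2) tan((s−c)/2)], giving spherical excess E = 0.2972 rad.
Area = E·R² = 0.2972 × (3389.5)² ≈ 3414402 km².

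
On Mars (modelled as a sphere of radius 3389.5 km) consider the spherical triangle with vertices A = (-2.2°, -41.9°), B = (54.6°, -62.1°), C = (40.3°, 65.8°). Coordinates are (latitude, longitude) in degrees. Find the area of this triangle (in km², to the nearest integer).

10394640 km²

Side lengths (central angles): a = 1.3121, b = 1.8302, c = 1.0333 rad; semiperimeter s = 2.0878.
By l'Huilier's theorem, tan(E/4) = √[tan(s/2) tan((s−a)/2) tan((s−b)/2) tan((s−c)/2)], giving spherical excess E = 0.9048 rad.
Area = E·R² = 0.9048 × (3389.5)² ≈ 10394640 km².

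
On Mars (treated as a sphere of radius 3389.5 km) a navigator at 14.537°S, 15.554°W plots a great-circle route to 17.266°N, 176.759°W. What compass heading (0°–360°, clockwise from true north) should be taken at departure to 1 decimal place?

281.1°

Δλ = -161.205° = -2.8136 rad.
y = sin Δλ · cos φ₂ = (-0.3222)(0.9549) = -0.3077
x = cos φ₁ sin φ₂ − sin φ₁ cos φ₂ cos Δλ = (0.9680)(0.2968) − (-0.2510)(0.9549)(-0.9467) = 0.0604
θ = atan2(y, x) = -78.89°; adding 360° gives 281.1°.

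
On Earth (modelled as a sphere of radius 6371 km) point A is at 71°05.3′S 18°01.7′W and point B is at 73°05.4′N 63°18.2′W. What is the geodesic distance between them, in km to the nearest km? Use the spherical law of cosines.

Let φ₁ = -1.2407 rad, φ₂ = 1.2757 rad, and Δλ = -0.7902 rad.
cos c = sin φ₁ sin φ₂ + cos φ₁ cos φ₂ cos Δλ = (-0.9460)(0.9568) + (0.3241)(0.2909)(0.7037) = -0.83878,
so c = arccos(-0.83878) = 2.56583 rad.
Distance = R·c = 6371 × 2.5658 ≈ 16347 km.

16347 km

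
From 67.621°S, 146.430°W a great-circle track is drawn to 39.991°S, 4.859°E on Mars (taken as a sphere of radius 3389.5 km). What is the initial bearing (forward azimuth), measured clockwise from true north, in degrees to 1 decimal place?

Δλ = 151.289° = 2.6405 rad.
y = sin Δλ · cos φ₂ = (0.4804)(0.7661) = 0.3681
x = cos φ₁ sin φ₂ − sin φ₁ cos φ₂ cos Δλ = (0.3807)(-0.6427) − (-0.9247)(0.7661)(-0.8771) = -0.8660
θ = atan2(y, x) = 156.98°, so the bearing is 157.0°.

157.0°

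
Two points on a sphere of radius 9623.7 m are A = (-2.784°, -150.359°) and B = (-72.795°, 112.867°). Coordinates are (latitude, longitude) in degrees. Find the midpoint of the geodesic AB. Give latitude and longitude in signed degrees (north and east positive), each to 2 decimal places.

-44.89°, -167.31°

Central angle δ = 1.5592 rad. Interpolating on the sphere with fraction f = 0.5:
P = [sin((1−f)δ)·A + sin(fδ)·B] / sin δ = 0.7031·A + 0.7031·B in Cartesian coordinates,
giving P = (-0.6911, -0.1557, -0.7057), i.e. latitude -44.89°, longitude -167.31°.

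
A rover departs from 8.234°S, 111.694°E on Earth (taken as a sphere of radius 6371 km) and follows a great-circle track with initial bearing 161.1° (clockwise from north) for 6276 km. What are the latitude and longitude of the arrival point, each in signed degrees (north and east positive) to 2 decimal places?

-59.25°, 143.56°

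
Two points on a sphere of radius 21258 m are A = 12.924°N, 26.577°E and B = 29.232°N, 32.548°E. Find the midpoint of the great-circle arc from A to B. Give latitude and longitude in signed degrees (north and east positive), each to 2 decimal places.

21.10°, 29.40°

The central angle between A and B is δ = 0.3006 rad.
With f = 0.5, the slerp weights are sin((1−f)δ)/sin δ = 0.5057 and sin(fδ)/sin δ = 0.5057.
Weighted sum of the unit vectors: (0.5057)·(0.8717,0.4361,0.2237) + (0.5057)·(0.7356,0.4695,0.4883) = (0.8128, 0.4579, 0.3601).
Converting back: φ = atan2(z, √(x²+y²)) = 21.10°, λ = atan2(y, x) = 29.40°.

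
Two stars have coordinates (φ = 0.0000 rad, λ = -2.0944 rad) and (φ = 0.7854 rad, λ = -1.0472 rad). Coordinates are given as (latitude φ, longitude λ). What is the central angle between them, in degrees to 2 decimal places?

69.30°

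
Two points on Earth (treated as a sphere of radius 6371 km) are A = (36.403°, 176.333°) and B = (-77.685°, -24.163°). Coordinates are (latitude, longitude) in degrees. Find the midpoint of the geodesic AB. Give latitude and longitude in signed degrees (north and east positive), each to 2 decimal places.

-32.17°, -176.63°

Central angle δ = 2.4048 rad. Interpolating on the sphere with fraction f = 0.5:
P = [sin((1−f)δ)·A + sin(fδ)·B] / sin δ = 1.3884·A + 1.3884·B in Cartesian coordinates,
giving P = (-0.8450, -0.0497, -0.5325), i.e. latitude -32.17°, longitude -176.63°.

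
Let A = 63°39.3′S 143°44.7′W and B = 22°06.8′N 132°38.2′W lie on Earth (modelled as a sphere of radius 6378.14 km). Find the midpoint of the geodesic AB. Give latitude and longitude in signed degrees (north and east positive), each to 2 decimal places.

Central angle δ = 1.5047 rad. Interpolating on the sphere with fraction f = 0.5:
P = [sin((1−f)δ)·A + sin(fδ)·B] / sin δ = 0.6848·A + 0.6848·B in Cartesian coordinates,
giving P = (-0.6748, -0.6465, -0.3559), i.e. latitude -20.85°, longitude -136.23°.

-20.85°, -136.23°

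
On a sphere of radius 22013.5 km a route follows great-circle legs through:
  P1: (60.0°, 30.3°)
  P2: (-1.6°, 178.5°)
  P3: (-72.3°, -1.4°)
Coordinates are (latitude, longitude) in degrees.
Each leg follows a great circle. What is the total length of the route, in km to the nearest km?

Leg P1→P2: central angle 2.0364 rad, distance 44828.3 km.
Leg P2→P3: central angle 1.8518 rad, distance 40764.5 km.
Total: 44828.3 + 40764.5 ≈ 85593 km.

85593 km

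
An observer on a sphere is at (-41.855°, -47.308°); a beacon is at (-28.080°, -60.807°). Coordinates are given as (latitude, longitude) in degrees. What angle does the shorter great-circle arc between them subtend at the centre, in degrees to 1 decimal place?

17.6°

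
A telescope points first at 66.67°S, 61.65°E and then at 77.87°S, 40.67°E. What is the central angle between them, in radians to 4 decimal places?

0.2221 rad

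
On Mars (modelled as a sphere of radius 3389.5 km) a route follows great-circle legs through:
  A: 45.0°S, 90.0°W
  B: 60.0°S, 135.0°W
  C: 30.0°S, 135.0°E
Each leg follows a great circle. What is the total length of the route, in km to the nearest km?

5606 km

Leg A→B: central angle 0.5309 rad, distance 1799.3 km.
Leg B→C: central angle 1.1230 rad, distance 3806.3 km.
Total: 1799.3 + 3806.3 ≈ 5606 km.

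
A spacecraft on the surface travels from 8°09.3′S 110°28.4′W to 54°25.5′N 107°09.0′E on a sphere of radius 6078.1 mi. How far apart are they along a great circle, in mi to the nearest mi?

13245 mi

With latitudes φ₁ = -8.155°, φ₂ = 54.425° and longitude difference Δλ = -142.377°:
cos c = sin φ₁ sin φ₂ + cos φ₁ cos φ₂ cos Δλ = (-0.1419)(0.8134) + (0.9899)(0.5818)(-0.7920) = -0.57150,
so c = arccos(-0.57150) = 2.17913 rad.
Distance = R·c = 6078.1 × 2.1791 ≈ 13245 mi.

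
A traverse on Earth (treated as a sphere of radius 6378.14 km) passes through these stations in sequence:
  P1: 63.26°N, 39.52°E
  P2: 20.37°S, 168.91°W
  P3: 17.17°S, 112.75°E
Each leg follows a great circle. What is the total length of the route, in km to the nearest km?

Leg P1→P2: central angle 2.3210 rad, distance 14803.7 km.
Leg P2→P3: central angle 1.2831 rad, distance 8183.6 km.
Total: 14803.7 + 8183.6 ≈ 22987 km.

22987 km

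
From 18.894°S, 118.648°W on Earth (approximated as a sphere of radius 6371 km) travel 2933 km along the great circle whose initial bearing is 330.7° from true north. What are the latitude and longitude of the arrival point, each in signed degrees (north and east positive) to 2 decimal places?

4.39°, -131.24°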